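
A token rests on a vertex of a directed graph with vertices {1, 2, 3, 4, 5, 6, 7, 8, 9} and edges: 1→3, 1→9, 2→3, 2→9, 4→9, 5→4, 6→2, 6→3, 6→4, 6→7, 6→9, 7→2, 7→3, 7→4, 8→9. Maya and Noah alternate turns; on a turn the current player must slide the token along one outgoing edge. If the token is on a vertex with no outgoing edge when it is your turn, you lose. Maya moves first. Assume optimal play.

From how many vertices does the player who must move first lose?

Build the W/L table. Terminal = L. A non-terminal position is W if it has a move to some L; otherwise it is L.
Every edge goes from a vertex to one that appears earlier in the order 9, 3, 1, 2, 4, 7, 6, 5, 8, so processing vertices in that order labels each vertex after all of its successors.
9: no outgoing edge → L
3: no outgoing edge → L
1: can move to 3, which is L ⇒ W
2: can move to 3, which is L ⇒ W
4: can move to 9, which is L ⇒ W
7: can move to 3, which is L ⇒ W
6: can move to 3, which is L ⇒ W
5: the only move is to 4(W), a W ⇒ L
8: can move to 9, which is L ⇒ W
The L vertices are 3, 5, 9; that is 3 in all.

3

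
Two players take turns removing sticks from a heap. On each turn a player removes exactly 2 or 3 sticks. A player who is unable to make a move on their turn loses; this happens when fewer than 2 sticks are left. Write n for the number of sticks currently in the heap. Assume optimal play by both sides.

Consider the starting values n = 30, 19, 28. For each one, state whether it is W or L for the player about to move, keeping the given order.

30: L, 19: W, 28: W

Compute win/loss labels from the base case upward. A position with no move is L. Any other position is W if it can reach an L in one move, else L.
n=0: no move → L
n=1: no move → L
n=2: W (go to 0, an L position)
n=3: W (go to 1, an L position)
n=4: W (go to 1, an L position)
n=5: L (options 3(W), 2(W) are all W)
n=6: L (options 4(W), 3(W) are all W)
n=7: W (go to 5, an L position)
n=8: W (go to 6, an L position)
n=9: W (go to 6, an L position)
n=10: L (options 8(W), 7(W) are all W)
n=11: L (options 9(W), 8(W) are all W)
n=12: W (go to 10, an L position)
n=13: W (go to 11, an L position)
n=14: W (go to 11, an L position)
n=15: L (options 13(W), 12(W) are all W)
n=16: L (options 14(W), 13(W) are all W)
n=17: W (go to 15, an L position)
n=18: W (go to 16, an L position)
n=19: W (go to 16, an L position)
n=20: L (options 18(W), 17(W) are all W)
n=21: L (options 19(W), 18(W) are all W)
n=22: W (go to 20, an L position)
n=23: W (go to 21, an L position)
n=24: W (go to 21, an L position)
n=25: L (options 23(W), 22(W) are all W)
n=26: L (options 24(W), 23(W) are all W)
n=27: W (go to 25, an L position)
n=28: W (go to 26, an L position)
n=29: W (go to 26, an L position)
n=30: L (options 28(W), 27(W) are all W)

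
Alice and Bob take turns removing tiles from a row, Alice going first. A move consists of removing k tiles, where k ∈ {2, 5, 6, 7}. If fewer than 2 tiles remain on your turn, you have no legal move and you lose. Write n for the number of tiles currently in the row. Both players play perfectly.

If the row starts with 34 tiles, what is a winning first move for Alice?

Remove 6, leaving 28.

Label each position W (a win for the player to move) or L (a loss). A position with no legal move is L; any other position is W exactly when some move reaches an L, and L when every move reaches a W.
n=0: no move → L
n=1: no move → L
n=2: →0(L), so W
n=3: →1(L), so W
n=4: →2(W) only, which is W, so L
n=5: →0(L), so W
n=6: →4(L), so W
n=7: →1(L), so W
n=8: →1(L), so W
n=9: →4(L), so W
n=10: →4(L), so W
n=11: →4(L), so W
n=12: →10(W), 7(W), 6(W), 5(W) — all W, so L
n=13: →11(W), 8(W), 7(W), 6(W) — all W, so L
n=14: →12(L), so W
n=15: →13(L), so W
n=16: →14(W), 11(W), 10(W), 9(W) — all W, so L
n=17: →12(L), so W
n=18: →16(L), so W
n=19: →13(L), so W
n=20: →13(L), so W
n=21: →16(L), so W
n=22: →16(L), so W
n=23: →16(L), so W
n=24: →22(W), 19(W), 18(W), 17(W) — all W, so L
n=25: →23(W), 20(W), 19(W), 18(W) — all W, so L
n=26: →24(L), so W
n=27: →25(L), so W
n=28: →26(W), 23(W), 22(W), 21(W) — all W, so L
n=29: →24(L), so W
n=30: →28(L), so W
n=31: →25(L), so W
n=32: →25(L), so W
n=33: →28(L), so W
n=34: →28(L), so W
From 34, the L positions reachable in one move are: 28.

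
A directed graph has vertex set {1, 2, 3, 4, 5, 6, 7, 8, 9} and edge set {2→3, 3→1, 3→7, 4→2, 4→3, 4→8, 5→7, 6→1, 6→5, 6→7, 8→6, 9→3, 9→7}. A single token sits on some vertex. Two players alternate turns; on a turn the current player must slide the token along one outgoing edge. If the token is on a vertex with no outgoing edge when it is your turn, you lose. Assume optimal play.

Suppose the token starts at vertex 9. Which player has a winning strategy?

The first player wins.

Use the standard recursion: the mover loses at a terminal position; elsewhere, the mover wins exactly when some move hands the opponent an L position.
Every edge goes from a vertex to one that appears earlier in the order 1, 7, 3, 5, 6, 2, 8, 4, 9, so processing vertices in that order labels each vertex after all of its successors.
1: no outgoing edge → L
7: no outgoing edge → L
3: reaches L-position 7 → W
5: reaches L-position 7 → W
6: reaches L-position 7 → W
2: only reaches 3(W), which is W → L
8: only reaches 6(W), which is W → L
4: reaches L-position 8 → W
9: reaches L-position 7 → W
The starting position 9 is W: the player to move should move to 7, handing over an L position.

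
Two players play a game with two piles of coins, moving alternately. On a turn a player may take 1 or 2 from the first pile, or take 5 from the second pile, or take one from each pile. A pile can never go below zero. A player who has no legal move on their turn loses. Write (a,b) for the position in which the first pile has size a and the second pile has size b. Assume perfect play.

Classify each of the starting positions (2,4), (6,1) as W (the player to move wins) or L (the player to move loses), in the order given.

(2,4): W, (6,1): L

Work bottom-up. With no move the player to move loses. Otherwise the position is W if at least one move leads to an L position for the opponent, and L if every move leads to a W.
No move ever increases a pile, so every position that can arise here has a ≤ 6 and b ≤ 4; it is enough to label the cells with 0 ≤ a ≤ 6 and 0 ≤ b ≤ 4.
Every move lowers a or b (never raises either), so fill the grid row by row in increasing a, and left to right within a row: each cell's successors are then already labelled.
      b=0  b=1  b=2  b=3  b=4
a=0:    L    L    L    L    L
a=1:    W    W    W    W    W
a=2:    W    W    W    W    W
a=3:    L    L    L    L    L
a=4:    W    W    W    W    W
a=5:    W    W    W    W    W
a=6:    L    L    L    L    L
Cells with no legal move (terminal, hence L): (0,0), (0,1), (0,2), (0,3), (0,4).
The remaining L cells, each justified by listing all of its moves:
(3,0): →(2,0)(W), (1,0)(W) — all W, so L
(3,1): →(2,1)(W), (1,1)(W), (2,0)(W) — all W, so L
(3,2): →(2,2)(W), (1,2)(W), (2,1)(W) — all W, so L
(3,3): →(2,3)(W), (1,3)(W), (2,2)(W) — all W, so L
(3,4): →(2,4)(W), (1,4)(W), (2,3)(W) — all W, so L
(6,0): →(5,0)(W), (4,0)(W) — all W, so L
(6,1): →(5,1)(W), (4,1)(W), (5,0)(W) — all W, so L
(6,2): →(5,2)(W), (4,2)(W), (5,1)(W) — all W, so L
(6,3): →(5,3)(W), (4,3)(W), (5,2)(W) — all W, so L
(6,4): →(5,4)(W), (4,4)(W), (5,3)(W) — all W, so L
Every other cell has at least one move into one of the L cells above, so it is W.
(2,4): the move to (0,4) reaches an L cell, so W
(6,1): one of the L cells justified above, so L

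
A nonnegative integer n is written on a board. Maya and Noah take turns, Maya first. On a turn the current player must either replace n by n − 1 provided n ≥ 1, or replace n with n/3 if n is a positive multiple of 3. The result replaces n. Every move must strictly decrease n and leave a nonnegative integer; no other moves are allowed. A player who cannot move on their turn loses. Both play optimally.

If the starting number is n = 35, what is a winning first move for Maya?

Move to 34.

Classify positions by backward induction: terminal positions (no move available) are L. From any other position, the mover wins iff some move reaches an L.
n=0: no move → L
n=1: W (go to 0, an L position)
n=2: L (sole option 1(W) is W)
n=3: W (go to 2, an L position)
n=4: L (sole option 3(W) is W)
n=5: W (go to 4, an L position)
n=6: W (go to 2, an L position)
n=7: L (sole option 6(W) is W)
n=8: W (go to 7, an L position)
n=9: L (options 3(W), 8(W) are all W)
n=10: W (go to 9, an L position)
n=11: L (sole option 10(W) is W)
n=12: W (go to 4, an L position)
n=13: L (sole option 12(W) is W)
n=14: W (go to 13, an L position)
n=15: L (options 5(W), 14(W) are all W)
n=16: W (go to 15, an L position)
n=17: L (sole option 16(W) is W)
n=18: W (go to 17, an L position)
n=19: L (sole option 18(W) is W)
n=20: W (go to 19, an L position)
n=21: W (go to 7, an L position)
n=22: L (sole option 21(W) is W)
n=23: W (go to 22, an L position)
n=24: L (options 8(W), 23(W) are all W)
n=25: W (go to 24, an L position)
n=26: L (sole option 25(W) is W)
n=27: W (go to 9, an L position)
n=28: L (sole option 27(W) is W)
n=29: W (go to 28, an L position)
n=30: L (options 10(W), 29(W) are all W)
n=31: W (go to 30, an L position)
n=32: L (sole option 31(W) is W)
n=33: W (go to 11, an L position)
n=34: L (sole option 33(W) is W)
n=35: W (go to 34, an L position)
From 35, the L positions reachable in one move are: 34.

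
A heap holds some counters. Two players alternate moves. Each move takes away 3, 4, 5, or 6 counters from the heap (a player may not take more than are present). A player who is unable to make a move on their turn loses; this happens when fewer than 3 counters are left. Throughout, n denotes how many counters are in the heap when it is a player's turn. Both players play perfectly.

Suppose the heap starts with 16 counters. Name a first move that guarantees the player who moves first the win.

Remove 5, leaving 11.

Work bottom-up. With no move the player to move loses. Otherwise the position is W if at least one move leads to an L position for the opponent, and L if every move leads to a W.
n=0: no move → L
n=1: no move → L
n=2: no move → L
n=3: can move to 0, which is L ⇒ W
n=4: can move to 1, which is L ⇒ W
n=5: can move to 2, which is L ⇒ W
n=6: can move to 2, which is L ⇒ W
n=7: can move to 2, which is L ⇒ W
n=8: can move to 2, which is L ⇒ W
n=9: moves to 6(W), 5(W), 4(W), 3(W); every one is W ⇒ L
n=10: moves to 7(W), 6(W), 5(W), 4(W); every one is W ⇒ L
n=11: moves to 8(W), 7(W), 6(W), 5(W); every one is W ⇒ L
n=12: can move to 9, which is L ⇒ W
n=13: can move to 10, which is L ⇒ W
n=14: can move to 11, which is L ⇒ W
n=15: can move to 11, which is L ⇒ W
n=16: can move to 11, which is L ⇒ W
From 16, the L positions reachable in one move are: 11, 10. Any move reaching one of these is winning.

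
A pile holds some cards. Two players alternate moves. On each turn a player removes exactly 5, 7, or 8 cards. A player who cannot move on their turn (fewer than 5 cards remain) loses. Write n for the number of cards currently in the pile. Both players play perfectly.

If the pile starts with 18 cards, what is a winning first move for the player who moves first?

Remove 5, leaving 13.

Classify positions by backward induction: terminal positions (no move available) are L. From any other position, the mover wins iff some move reaches an L.
n=0: no move → L
n=1: no move → L
n=2: no move → L
n=3: no move → L
n=4: no move → L
n=5: →0(L), so W
n=6: →1(L), so W
n=7: →2(L), so W
n=8: →3(L), so W
n=9: →4(L), so W
n=10: →3(L), so W
n=11: →4(L), so W
n=12: →4(L), so W
n=13: →8(W), 6(W), 5(W) — all W, so L
n=14: →9(W), 7(W), 6(W) — all W, so L
n=15: →10(W), 8(W), 7(W) — all W, so L
n=16: →11(W), 9(W), 8(W) — all W, so L
n=17: →12(W), 10(W), 9(W) — all W, so L
n=18: →13(L), so W
From 18, the L positions reachable in one move are: 13.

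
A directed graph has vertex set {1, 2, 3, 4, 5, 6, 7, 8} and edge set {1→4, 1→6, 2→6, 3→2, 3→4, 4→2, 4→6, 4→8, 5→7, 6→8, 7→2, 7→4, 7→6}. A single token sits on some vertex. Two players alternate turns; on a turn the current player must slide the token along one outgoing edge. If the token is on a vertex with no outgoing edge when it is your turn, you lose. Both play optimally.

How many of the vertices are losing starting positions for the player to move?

4

Use the standard recursion: the mover loses at a terminal position; elsewhere, the mover wins exactly when some move hands the opponent an L position.
Every edge goes from a vertex to one that appears earlier in the order 8, 6, 2, 4, 1, 7, 5, 3, so processing vertices in that order labels each vertex after all of its successors.
8: no outgoing edge → L
6: →8(L), so W
2: →6(W) only, which is W, so L
4: →2(L), so W
1: →4(W), 6(W) — all W, so L
7: →2(L), so W
5: →7(W) only, which is W, so L
3: →2(L), so W
The L vertices are 1, 2, 5, 8; that is 4 in all.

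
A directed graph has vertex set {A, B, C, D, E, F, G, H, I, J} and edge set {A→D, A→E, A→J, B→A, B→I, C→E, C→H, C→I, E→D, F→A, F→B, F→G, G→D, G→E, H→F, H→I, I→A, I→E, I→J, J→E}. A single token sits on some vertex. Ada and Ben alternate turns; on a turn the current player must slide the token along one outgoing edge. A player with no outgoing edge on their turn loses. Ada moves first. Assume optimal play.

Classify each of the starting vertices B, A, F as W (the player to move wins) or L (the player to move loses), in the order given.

Label each position W (a win for the player to move) or L (a loss). A position with no legal move is L; any other position is W exactly when some move reaches an L, and L when every move reaches a W.
Every edge goes from a vertex to one that appears earlier in the order D, E, J, A, I, G, B, F, H, C, so processing vertices in that order labels each vertex after all of its successors.
D: no outgoing edge → L
E: →D(L), so W
J: →E(W) only, which is W, so L
A: →J(L), so W
I: →J(L), so W
G: →D(L), so W
B: →I(W), A(W) — all W, so L
F: →B(L), so W
H: →F(W), I(W) — all W, so L
C: →H(L), so W

B: L, A: W, F: W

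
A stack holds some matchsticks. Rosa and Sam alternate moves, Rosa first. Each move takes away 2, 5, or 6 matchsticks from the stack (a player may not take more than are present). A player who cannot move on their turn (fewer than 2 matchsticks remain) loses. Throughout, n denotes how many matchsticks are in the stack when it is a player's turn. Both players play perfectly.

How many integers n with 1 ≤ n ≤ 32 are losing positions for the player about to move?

Compute win/loss labels from the base case upward. A position with no move is L. Any other position is W if it can reach an L in one move, else L.
n=0: no move → L
n=1: no move → L
n=2: reaches L-position 0 → W
n=3: reaches L-position 1 → W
n=4: only reaches 2(W), which is W → L
n=5: reaches L-position 0 → W
n=6: reaches L-position 4 → W
n=7: reaches L-position 1 → W
n=8: only reaches 6(W), 3(W), 2(W), all W → L
n=9: reaches L-position 4 → W
n=10: reaches L-position 8 → W
n=11: only reaches 9(W), 6(W), 5(W), all W → L
n=12: only reaches 10(W), 7(W), 6(W), all W → L
n=13: reaches L-position 11 → W
n=14: reaches L-position 12 → W
n=15: only reaches 13(W), 10(W), 9(W), all W → L
n=16: reaches L-position 11 → W
n=17: reaches L-position 15 → W
n=18: reaches L-position 12 → W
n=19: only reaches 17(W), 14(W), 13(W), all W → L
n=20: reaches L-position 15 → W
n=21: reaches L-position 19 → W
n=22: only reaches 20(W), 17(W), 16(W), all W → L
n=23: only reaches 21(W), 18(W), 17(W), all W → L
n=24: reaches L-position 22 → W
n=25: reaches L-position 23 → W
n=26: only reaches 24(W), 21(W), 20(W), all W → L
n=27: reaches L-position 22 → W
n=28: reaches L-position 26 → W
n=29: reaches L-position 23 → W
n=30: only reaches 28(W), 25(W), 24(W), all W → L
n=31: reaches L-position 26 → W
n=32: reaches L-position 30 → W
L entries with 1 ≤ n ≤ 32 (n=0 is outside the asked range and is not counted): n = 1, 4, 8, 11, 12, 15, 19, 22, 23, 26, 30; that makes 11.

11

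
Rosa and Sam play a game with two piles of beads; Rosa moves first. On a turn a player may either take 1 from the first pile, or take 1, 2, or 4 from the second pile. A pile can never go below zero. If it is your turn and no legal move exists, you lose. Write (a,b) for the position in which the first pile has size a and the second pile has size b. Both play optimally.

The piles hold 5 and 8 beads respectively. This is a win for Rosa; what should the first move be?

Move to (5,7).

Compute win/loss labels from the base case upward. A position with no move is L. Any other position is W if it can reach an L in one move, else L.
No move ever increases a pile, so every position that can arise here has a ≤ 5 and b ≤ 8; it is enough to label the cells with 0 ≤ a ≤ 5 and 0 ≤ b ≤ 8.
Every move lowers a or b (never raises either), so fill the grid row by row in increasing a, and left to right within a row: each cell's successors are then already labelled.
      b=0  b=1  b=2  b=3  b=4  b=5  b=6  b=7  b=8
a=0:    L    W    W    L    W    W    L    W    W
a=1:    W    L    W    W    L    W    W    L    W
a=2:    L    W    W    L    W    W    L    W    W
a=3:    W    L    W    W    L    W    W    L    W
a=4:    L    W    W    L    W    W    L    W    W
a=5:    W    L    W    W    L    W    W    L    W
Cells with no legal move (terminal, hence L): (0,0).
The remaining L cells, each justified by listing all of its moves:
(0,3): only reaches (0,2)(W), (0,1)(W), all W → L
(0,6): only reaches (0,5)(W), (0,4)(W), (0,2)(W), all W → L
(1,1): only reaches (0,1)(W), (1,0)(W), all W → L
(1,4): only reaches (0,4)(W), (1,3)(W), (1,2)(W), (1,0)(W), all W → L
(1,7): only reaches (0,7)(W), (1,6)(W), (1,5)(W), (1,3)(W), all W → L
(2,0): only reaches (1,0)(W), which is W → L
(2,3): only reaches (1,3)(W), (2,2)(W), (2,1)(W), all W → L
(2,6): only reaches (1,6)(W), (2,5)(W), (2,4)(W), (2,2)(W), all W → L
(3,1): only reaches (2,1)(W), (3,0)(W), all W → L
(3,4): only reaches (2,4)(W), (3,3)(W), (3,2)(W), (3,0)(W), all W → L
(3,7): only reaches (2,7)(W), (3,6)(W), (3,5)(W), (3,3)(W), all W → L
(4,0): only reaches (3,0)(W), which is W → L
(4,3): only reaches (3,3)(W), (4,2)(W), (4,1)(W), all W → L
(4,6): only reaches (3,6)(W), (4,5)(W), (4,4)(W), (4,2)(W), all W → L
(5,1): only reaches (4,1)(W), (5,0)(W), all W → L
(5,4): only reaches (4,4)(W), (5,3)(W), (5,2)(W), (5,0)(W), all W → L
(5,7): only reaches (4,7)(W), (5,6)(W), (5,5)(W), (5,3)(W), all W → L
Every other cell has at least one move into one of the L cells above, so it is W.
From (5,8), the L positions reachable in one move are: (5,7), (5,4). Any move reaching one of these is winning.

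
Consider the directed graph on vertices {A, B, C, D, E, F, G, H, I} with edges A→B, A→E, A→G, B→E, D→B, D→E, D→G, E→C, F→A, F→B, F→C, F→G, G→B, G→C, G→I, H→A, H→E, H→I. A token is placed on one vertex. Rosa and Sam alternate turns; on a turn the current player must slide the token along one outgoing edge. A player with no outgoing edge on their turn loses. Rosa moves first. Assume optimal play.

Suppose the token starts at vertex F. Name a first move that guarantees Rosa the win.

Move to B.

Positions with no move are L. A position that does have a move is losing for the player to move precisely when every available move leads to a winning position for the opponent. Fill in the labels:
Every edge goes from a vertex to one that appears earlier in the order I, C, E, B, G, A, F, H, D, so processing vertices in that order labels each vertex after all of its successors.
I: no outgoing edge → L
C: no outgoing edge → L
E: →C(L), so W
B: →E(W) only, which is W, so L
G: →B(L), so W
A: →B(L), so W
F: →B(L), so W
H: →I(L), so W
D: →B(L), so W
From F, the L positions reachable in one move are: B, C. Any move reaching one of these is winning.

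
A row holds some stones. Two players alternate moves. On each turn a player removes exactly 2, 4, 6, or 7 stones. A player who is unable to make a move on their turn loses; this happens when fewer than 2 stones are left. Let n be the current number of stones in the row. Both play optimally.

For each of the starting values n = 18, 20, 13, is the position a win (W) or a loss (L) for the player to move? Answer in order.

18: L, 20: W, 13: W

Compute win/loss labels from the base case upward. A position with no move is L. Any other position is W if it can reach an L in one move, else L.
n=0: no move → L
n=1: no move → L
n=2: can move to 0, which is L ⇒ W
n=3: can move to 1, which is L ⇒ W
n=4: can move to 0, which is L ⇒ W
n=5: can move to 1, which is L ⇒ W
n=6: can move to 0, which is L ⇒ W
n=7: can move to 1, which is L ⇒ W
n=8: can move to 1, which is L ⇒ W
n=9: moves to 7(W), 5(W), 3(W), 2(W); every one is W ⇒ L
n=10: moves to 8(W), 6(W), 4(W), 3(W); every one is W ⇒ L
n=11: can move to 9, which is L ⇒ W
n=12: can move to 10, which is L ⇒ W
n=13: can move to 9, which is L ⇒ W
n=14: can move to 10, which is L ⇒ W
n=15: can move to 9, which is L ⇒ W
n=16: can move to 10, which is L ⇒ W
n=17: can move to 10, which is L ⇒ W
n=18: moves to 16(W), 14(W), 12(W), 11(W); every one is W ⇒ L
n=19: moves to 17(W), 15(W), 13(W), 12(W); every one is W ⇒ L
n=20: can move to 18, which is L ⇒ W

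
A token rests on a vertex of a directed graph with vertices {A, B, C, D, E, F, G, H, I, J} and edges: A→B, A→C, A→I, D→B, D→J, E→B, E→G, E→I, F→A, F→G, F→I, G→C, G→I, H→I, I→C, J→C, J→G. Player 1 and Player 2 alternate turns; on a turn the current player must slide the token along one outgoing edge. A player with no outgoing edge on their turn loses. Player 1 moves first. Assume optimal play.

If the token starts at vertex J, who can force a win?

Compute win/loss labels from the base case upward. A position with no move is L. Any other position is W if it can reach an L in one move, else L.
Every edge goes from a vertex to one that appears earlier in the order C, B, I, A, G, J, H, F, D, E, so processing vertices in that order labels each vertex after all of its successors.
C: no outgoing edge → L
B: no outgoing edge → L
I: reaches L-position C → W
A: reaches L-position B → W
G: reaches L-position C → W
J: reaches L-position C → W
H: only reaches I(W), which is W → L
F: only reaches G(W), A(W), I(W), all W → L
D: reaches L-position B → W
E: reaches L-position B → W
From J Player 1 can move to C, reaching an L position.

Player 1 wins.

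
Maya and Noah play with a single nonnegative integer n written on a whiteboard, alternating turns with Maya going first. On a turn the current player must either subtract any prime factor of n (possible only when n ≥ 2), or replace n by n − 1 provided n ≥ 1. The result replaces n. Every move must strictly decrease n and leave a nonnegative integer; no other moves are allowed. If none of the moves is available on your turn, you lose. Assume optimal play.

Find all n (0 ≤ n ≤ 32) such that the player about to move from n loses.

Classify positions by backward induction: terminal positions (no move available) are L. From any other position, the mover wins iff some move reaches an L.
n=0: no move → L
n=1: →0(L), so W
n=2: →0(L), so W
n=3: →0(L), so W
n=4: →2(W), 3(W) — all W, so L
n=5: →0(L), so W
n=6: →4(L), so W
n=7: →0(L), so W
n=8: →6(W), 7(W) — all W, so L
n=9: →8(L), so W
n=10: →8(L), so W
n=11: →0(L), so W
n=12: →9(W), 10(W), 11(W) — all W, so L
n=13: →0(L), so W
n=14: →12(L), so W
n=15: →12(L), so W
n=16: →14(W), 15(W) — all W, so L
n=17: →0(L), so W
n=18: →16(L), so W
n=19: →0(L), so W
n=20: →15(W), 18(W), 19(W) — all W, so L
n=21: →20(L), so W
n=22: →20(L), so W
n=23: →0(L), so W
n=24: →21(W), 22(W), 23(W) — all W, so L
n=25: →20(L), so W
n=26: →24(L), so W
n=27: →24(L), so W
n=28: →21(W), 26(W), 27(W) — all W, so L
n=29: →0(L), so W
n=30: →28(L), so W
n=31: →0(L), so W
n=32: →30(W), 31(W) — all W, so L
Reading off the rows marked L gives the requested list; there are 9 such values of n.

0, 4, 8, 12, 16, 20, 24, 28, 32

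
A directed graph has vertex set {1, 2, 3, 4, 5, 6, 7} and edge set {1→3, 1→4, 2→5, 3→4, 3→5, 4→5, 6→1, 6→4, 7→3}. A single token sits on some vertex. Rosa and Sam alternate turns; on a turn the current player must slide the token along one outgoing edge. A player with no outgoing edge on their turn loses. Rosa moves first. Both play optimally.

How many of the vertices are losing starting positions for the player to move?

Classify positions by backward induction: terminal positions (no move available) are L. From any other position, the mover wins iff some move reaches an L.
Every edge goes from a vertex to one that appears earlier in the order 5, 4, 3, 1, 6, 7, 2, so processing vertices in that order labels each vertex after all of its successors.
5: no outgoing edge → L
4: reaches L-position 5 → W
3: reaches L-position 5 → W
1: only reaches 3(W), 4(W), all W → L
6: reaches L-position 1 → W
7: only reaches 3(W), which is W → L
2: reaches L-position 5 → W
The L vertices are 1, 5, 7; that is 3 in all.

3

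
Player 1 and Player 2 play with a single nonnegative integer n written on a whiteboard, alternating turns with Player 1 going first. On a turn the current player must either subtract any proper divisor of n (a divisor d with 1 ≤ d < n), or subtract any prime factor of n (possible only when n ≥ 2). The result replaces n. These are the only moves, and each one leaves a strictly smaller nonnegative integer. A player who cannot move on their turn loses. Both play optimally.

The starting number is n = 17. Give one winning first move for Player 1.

Positions with no move are L. A position that does have a move is losing for the player to move precisely when every available move leads to a winning position for the opponent. Fill in the labels:
n=0: no move → L
n=1: no move → L
n=2: can move to 0, which is L ⇒ W
n=3: can move to 0, which is L ⇒ W
n=4: moves to 2(W), 3(W); every one is W ⇒ L
n=5: can move to 0, which is L ⇒ W
n=6: can move to 4, which is L ⇒ W
n=7: can move to 0, which is L ⇒ W
n=8: can move to 4, which is L ⇒ W
n=9: moves to 6(W), 8(W); every one is W ⇒ L
n=10: can move to 9, which is L ⇒ W
n=11: can move to 0, which is L ⇒ W
n=12: can move to 9, which is L ⇒ W
n=13: can move to 0, which is L ⇒ W
n=14: moves to 7(W), 12(W), 13(W); every one is W ⇒ L
n=15: can move to 14, which is L ⇒ W
n=16: can move to 14, which is L ⇒ W
n=17: can move to 0, which is L ⇒ W
From 17, the L positions reachable in one move are: 0.

Move to 0.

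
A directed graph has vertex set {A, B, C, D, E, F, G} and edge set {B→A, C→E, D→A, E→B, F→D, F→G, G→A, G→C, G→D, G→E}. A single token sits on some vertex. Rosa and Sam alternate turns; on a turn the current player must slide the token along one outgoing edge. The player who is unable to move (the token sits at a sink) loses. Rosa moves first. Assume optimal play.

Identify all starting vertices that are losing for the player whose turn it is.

Classify positions by backward induction: terminal positions (no move available) are L. From any other position, the mover wins iff some move reaches an L.
Every edge goes from a vertex to one that appears earlier in the order A, B, E, C, D, G, F, so processing vertices in that order labels each vertex after all of its successors.
A: no outgoing edge → L
B: reaches L-position A → W
E: only reaches B(W), which is W → L
C: reaches L-position E → W
D: reaches L-position A → W
G: reaches L-position E → W
F: only reaches G(W), D(W), all W → L
Reading off the rows marked L gives the requested list; there are 3 such vertices.

A, E, F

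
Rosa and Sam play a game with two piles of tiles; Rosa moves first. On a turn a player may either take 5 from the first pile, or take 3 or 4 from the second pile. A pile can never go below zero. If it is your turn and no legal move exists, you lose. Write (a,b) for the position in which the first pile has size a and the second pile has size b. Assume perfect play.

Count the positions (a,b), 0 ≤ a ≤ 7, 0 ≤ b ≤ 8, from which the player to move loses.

34

Label each position W (a win for the player to move) or L (a loss). A position with no legal move is L; any other position is W exactly when some move reaches an L, and L when every move reaches a W.
Every move lowers a or b (never raises either), so fill the grid row by row in increasing a, and left to right within a row: each cell's successors are then already labelled.
      b=0  b=1  b=2  b=3  b=4  b=5  b=6  b=7  b=8
a=0:    L    L    L    W    W    W    W    L    L
a=1:    L    L    L    W    W    W    W    L    L
a=2:    L    L    L    W    W    W    W    L    L
a=3:    L    L    L    W    W    W    W    L    L
a=4:    L    L    L    W    W    W    W    L    L
a=5:    W    W    W    L    L    L    W    W    W
a=6:    W    W    W    L    L    L    W    W    W
a=7:    W    W    W    L    L    L    W    W    W
Cells with no legal move (terminal, hence L): (0,0), (0,1), (0,2), (1,0), (1,1), (1,2), (2,0), (2,1), (2,2), (3,0), (3,1), (3,2), (4,0), (4,1), (4,2).
The remaining L cells, each justified by listing all of its moves:
(0,7): L (options (0,4)(W), (0,3)(W) are all W)
(0,8): L (options (0,5)(W), (0,4)(W) are all W)
(1,7): L (options (1,4)(W), (1,3)(W) are all W)
(1,8): L (options (1,5)(W), (1,4)(W) are all W)
(2,7): L (options (2,4)(W), (2,3)(W) are all W)
(2,8): L (options (2,5)(W), (2,4)(W) are all W)
(3,7): L (options (3,4)(W), (3,3)(W) are all W)
(3,8): L (options (3,5)(W), (3,4)(W) are all W)
(4,7): L (options (4,4)(W), (4,3)(W) are all W)
(4,8): L (options (4,5)(W), (4,4)(W) are all W)
(5,3): L (options (0,3)(W), (5,0)(W) are all W)
(5,4): L (options (0,4)(W), (5,1)(W), (5,0)(W) are all W)
(5,5): L (options (0,5)(W), (5,2)(W), (5,1)(W) are all W)
(6,3): L (options (1,3)(W), (6,0)(W) are all W)
(6,4): L (options (1,4)(W), (6,1)(W), (6,0)(W) are all W)
(6,5): L (options (1,5)(W), (6,2)(W), (6,1)(W) are all W)
(7,3): L (options (2,3)(W), (7,0)(W) are all W)
(7,4): L (options (2,4)(W), (7,1)(W), (7,0)(W) are all W)
(7,5): L (options (2,5)(W), (7,2)(W), (7,1)(W) are all W)
Every other cell has at least one move into one of the L cells above, so it is W.
L cells per row: a=0: 5, a=1: 5, a=2: 5, a=3: 5, a=4: 5, a=5: 3, a=6: 3, a=7: 3; total 34.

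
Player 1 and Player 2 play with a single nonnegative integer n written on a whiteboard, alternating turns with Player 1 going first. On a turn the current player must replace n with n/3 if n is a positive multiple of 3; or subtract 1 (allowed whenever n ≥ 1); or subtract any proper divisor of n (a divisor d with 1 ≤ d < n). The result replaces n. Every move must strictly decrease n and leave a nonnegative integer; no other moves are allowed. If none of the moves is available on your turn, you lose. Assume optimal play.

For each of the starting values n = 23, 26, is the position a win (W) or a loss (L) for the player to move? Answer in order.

23: L, 26: W

Label each position W (a win for the player to move) or L (a loss). A position with no legal move is L; any other position is W exactly when some move reaches an L, and L when every move reaches a W.
n=0: no move → L
n=1: →0(L), so W
n=2: →1(W) only, which is W, so L
n=3: →2(L), so W
n=4: →2(L), so W
n=5: →4(W) only, which is W, so L
n=6: →2(L), so W
n=7: →6(W) only, which is W, so L
n=8: →7(L), so W
n=9: →3(W), 6(W), 8(W) — all W, so L
n=10: →5(L), so W
n=11: →10(W) only, which is W, so L
n=12: →9(L), so W
n=13: →12(W) only, which is W, so L
n=14: →7(L), so W
n=15: →5(L), so W
n=16: →8(W), 12(W), 14(W), 15(W) — all W, so L
n=17: →16(L), so W
n=18: →9(L), so W
n=19: →18(W) only, which is W, so L
n=20: →16(L), so W
n=21: →7(L), so W
n=22: →11(L), so W
n=23: →22(W) only, which is W, so L
n=24: →16(L), so W
n=25: →20(W), 24(W) — all W, so L
n=26: →13(L), so W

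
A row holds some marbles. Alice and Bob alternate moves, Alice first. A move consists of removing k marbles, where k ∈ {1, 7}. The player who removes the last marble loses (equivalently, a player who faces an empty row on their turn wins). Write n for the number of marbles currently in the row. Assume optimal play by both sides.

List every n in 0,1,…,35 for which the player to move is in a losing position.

Build the W/L table. Terminal = W. A non-terminal position is W if it has a move to some L; otherwise it is L.
n=0: no move; the opponent has just taken the last marble and therefore loses → W
n=1: →0(W) only, which is W, so L
n=2: →1(L), so W
n=3: →2(W) only, which is W, so L
n=4: →3(L), so W
n=5: →4(W) only, which is W, so L
n=6: →5(L), so W
n=7: →6(W), 0(W) — all W, so L
n=8: →7(L), so W
n=9: →8(W), 2(W) — all W, so L
n=10: →9(L), so W
n=11: →10(W), 4(W) — all W, so L
n=12: →11(L), so W
n=13: →12(W), 6(W) — all W, so L
n=14: →13(L), so W
n=15: →14(W), 8(W) — all W, so L
n=16: →15(L), so W
n=17: →16(W), 10(W) — all W, so L
n=18: →17(L), so W
n=19: →18(W), 12(W) — all W, so L
n=20: →19(L), so W
n=21: →20(W), 14(W) — all W, so L
n=22: →21(L), so W
n=23: →22(W), 16(W) — all W, so L
n=24: →23(L), so W
n=25: →24(W), 18(W) — all W, so L
n=26: →25(L), so W
n=27: →26(W), 20(W) — all W, so L
n=28: →27(L), so W
n=29: →28(W), 22(W) — all W, so L
n=30: →29(L), so W
n=31: →30(W), 24(W) — all W, so L
n=32: →31(L), so W
n=33: →32(W), 26(W) — all W, so L
n=34: →33(L), so W
n=35: →34(W), 28(W) — all W, so L
Reading off the rows marked L gives the requested list; there are 18 such values of n.

1, 3, 5, 7, 9, 11, 13, 15, 17, 19, 21, 23, 25, 27, 29, 31, 33, 35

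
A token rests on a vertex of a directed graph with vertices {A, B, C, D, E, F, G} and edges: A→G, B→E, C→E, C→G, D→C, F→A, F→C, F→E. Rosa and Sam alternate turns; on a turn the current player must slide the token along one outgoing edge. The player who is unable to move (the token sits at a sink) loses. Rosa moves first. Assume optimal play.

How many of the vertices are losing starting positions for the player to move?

3

Work bottom-up. With no move the player to move loses. Otherwise the position is W if at least one move leads to an L position for the opponent, and L if every move leads to a W.
Every edge goes from a vertex to one that appears earlier in the order E, G, C, A, F, B, D, so processing vertices in that order labels each vertex after all of its successors.
E: no outgoing edge → L
G: no outgoing edge → L
C: reaches L-position G → W
A: reaches L-position G → W
F: reaches L-position E → W
B: reaches L-position E → W
D: only reaches C(W), which is W → L
The L vertices are D, E, G; that is 3 in all.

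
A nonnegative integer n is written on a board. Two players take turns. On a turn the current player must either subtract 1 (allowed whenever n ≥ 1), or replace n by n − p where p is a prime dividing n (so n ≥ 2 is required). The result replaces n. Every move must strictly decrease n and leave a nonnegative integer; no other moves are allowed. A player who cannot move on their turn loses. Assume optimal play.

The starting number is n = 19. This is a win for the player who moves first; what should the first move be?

Move to 0.

Work bottom-up. With no move the player to move loses. Otherwise the position is W if at least one move leads to an L position for the opponent, and L if every move leads to a W.
n=0: no move → L
n=1: can move to 0, which is L ⇒ W
n=2: can move to 0, which is L ⇒ W
n=3: can move to 0, which is L ⇒ W
n=4: moves to 2(W), 3(W); every one is W ⇒ L
n=5: can move to 0, which is L ⇒ W
n=6: can move to 4, which is L ⇒ W
n=7: can move to 0, which is L ⇒ W
n=8: moves to 6(W), 7(W); every one is W ⇒ L
n=9: can move to 8, which is L ⇒ W
n=10: can move to 8, which is L ⇒ W
n=11: can move to 0, which is L ⇒ W
n=12: moves to 9(W), 10(W), 11(W); every one is W ⇒ L
n=13: can move to 0, which is L ⇒ W
n=14: can move to 12, which is L ⇒ W
n=15: can move to 12, which is L ⇒ W
n=16: moves to 14(W), 15(W); every one is W ⇒ L
n=17: can move to 0, which is L ⇒ W
n=18: can move to 16, which is L ⇒ W
n=19: can move to 0, which is L ⇒ W
From 19, the L positions reachable in one move are: 0.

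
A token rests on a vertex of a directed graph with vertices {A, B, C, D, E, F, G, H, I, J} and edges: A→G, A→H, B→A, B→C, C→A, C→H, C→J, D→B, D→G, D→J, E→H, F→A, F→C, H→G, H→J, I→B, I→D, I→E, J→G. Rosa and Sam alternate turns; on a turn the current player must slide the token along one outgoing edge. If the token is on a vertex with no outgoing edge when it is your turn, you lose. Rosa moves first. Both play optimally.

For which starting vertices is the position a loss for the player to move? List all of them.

C, E, G

Label each position W (a win for the player to move) or L (a loss). A position with no legal move is L; any other position is W exactly when some move reaches an L, and L when every move reaches a W.
Every edge goes from a vertex to one that appears earlier in the order G, J, H, A, C, B, D, E, F, I, so processing vertices in that order labels each vertex after all of its successors.
G: no outgoing edge → L
J: reaches L-position G → W
H: reaches L-position G → W
A: reaches L-position G → W
C: only reaches A(W), H(W), J(W), all W → L
B: reaches L-position C → W
D: reaches L-position G → W
E: only reaches H(W), which is W → L
F: reaches L-position C → W
I: reaches L-position E → W
The losing starting vertices are exactly the entries labelled L in this table (3 of them).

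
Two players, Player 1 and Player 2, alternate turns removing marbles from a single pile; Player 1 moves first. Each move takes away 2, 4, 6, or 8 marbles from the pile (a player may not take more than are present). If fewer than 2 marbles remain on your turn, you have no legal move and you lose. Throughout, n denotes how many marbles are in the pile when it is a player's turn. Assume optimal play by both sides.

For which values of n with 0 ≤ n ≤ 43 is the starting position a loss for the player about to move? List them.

0, 1, 10, 11, 20, 21, 30, 31, 40, 41

Build the W/L table. Terminal = L. A non-terminal position is W if it has a move to some L; otherwise it is L.
n=0: no move → L
n=1: no move → L
n=2: can move to 0, which is L ⇒ W
n=3: can move to 1, which is L ⇒ W
n=4: can move to 0, which is L ⇒ W
n=5: can move to 1, which is L ⇒ W
n=6: can move to 0, which is L ⇒ W
n=7: can move to 1, which is L ⇒ W
n=8: can move to 0, which is L ⇒ W
n=9: can move to 1, which is L ⇒ W
n=10: moves to 8(W), 6(W), 4(W), 2(W); every one is W ⇒ L
n=11: moves to 9(W), 7(W), 5(W), 3(W); every one is W ⇒ L
n=12: can move to 10, which is L ⇒ W
n=13: can move to 11, which is L ⇒ W
n=14: can move to 10, which is L ⇒ W
n=15: can move to 11, which is L ⇒ W
n=16: can move to 10, which is L ⇒ W
n=17: can move to 11, which is L ⇒ W
n=18: can move to 10, which is L ⇒ W
n=19: can move to 11, which is L ⇒ W
n=20: moves to 18(W), 16(W), 14(W), 12(W); every one is W ⇒ L
n=21: moves to 19(W), 17(W), 15(W), 13(W); every one is W ⇒ L
n=22: can move to 20, which is L ⇒ W
n=23: can move to 21, which is L ⇒ W
n=24: can move to 20, which is L ⇒ W
n=25: can move to 21, which is L ⇒ W
n=26: can move to 20, which is L ⇒ W
n=27: can move to 21, which is L ⇒ W
n=28: can move to 20, which is L ⇒ W
n=29: can move to 21, which is L ⇒ W
n=30: moves to 28(W), 26(W), 24(W), 22(W); every one is W ⇒ L
n=31: moves to 29(W), 27(W), 25(W), 23(W); every one is W ⇒ L
n=32: can move to 30, which is L ⇒ W
n=33: can move to 31, which is L ⇒ W
n=34: can move to 30, which is L ⇒ W
n=35: can move to 31, which is L ⇒ W
n=36: can move to 30, which is L ⇒ W
n=37: can move to 31, which is L ⇒ W
n=38: can move to 30, which is L ⇒ W
n=39: can move to 31, which is L ⇒ W
n=40: moves to 38(W), 36(W), 34(W), 32(W); every one is W ⇒ L
n=41: moves to 39(W), 37(W), 35(W), 33(W); every one is W ⇒ L
n=42: can move to 40, which is L ⇒ W
n=43: can move to 41, which is L ⇒ W
The losing starting values of n are exactly the entries labelled L in this table (10 of them).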